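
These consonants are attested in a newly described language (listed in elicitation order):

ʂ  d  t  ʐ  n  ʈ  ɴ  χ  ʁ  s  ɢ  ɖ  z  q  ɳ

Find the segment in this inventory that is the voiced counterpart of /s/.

/s/ is a voiceless alveolar fricative.
The voiced counterpart is a voiced alveolar fricative — in this inventory, /z/.

/z/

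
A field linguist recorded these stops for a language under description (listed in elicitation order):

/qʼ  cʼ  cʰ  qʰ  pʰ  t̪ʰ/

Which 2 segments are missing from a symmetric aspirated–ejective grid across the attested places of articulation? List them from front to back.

bilabial: aspirated /pʰ/, ejective —.
dental: aspirated /t̪ʰ/, ejective —.
palatal: aspirated /cʰ/, ejective /cʼ/.
uvular: aspirated /qʰ/, ejective /qʼ/.
Gaps, from front to back: bilabial lacks ejective (/pʼ/); dental lacks ejective (/t̪ʼ/).

/pʼ/, /t̪ʼ/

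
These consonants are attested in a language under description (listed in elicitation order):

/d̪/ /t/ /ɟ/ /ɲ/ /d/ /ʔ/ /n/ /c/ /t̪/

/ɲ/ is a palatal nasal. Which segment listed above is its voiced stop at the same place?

The voiced stop at the same place is a voiced palatal stop — in this inventory, /ɟ/.

/ɟ/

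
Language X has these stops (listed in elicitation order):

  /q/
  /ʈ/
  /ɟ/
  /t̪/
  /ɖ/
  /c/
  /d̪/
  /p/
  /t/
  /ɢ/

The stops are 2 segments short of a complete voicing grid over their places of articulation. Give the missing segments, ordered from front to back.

/b/, /d/

place of articulation  voiceless  voiced  
bilabial          p         —       
dental            t̪        d̪      
alveolar          t         —       
retroflex         ʈ         ɖ       
palatal           c         ɟ       
uvular            q         ɢ       
Gaps, from front to back: bilabial lacks voiced (/b/); alveolar lacks voiced (/d/).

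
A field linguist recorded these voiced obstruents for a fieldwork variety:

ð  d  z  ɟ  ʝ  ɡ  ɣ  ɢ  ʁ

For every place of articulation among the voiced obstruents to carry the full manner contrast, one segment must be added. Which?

place of articulation  stop      fricative
dental            —         ð       
alveolar          d         z       
palatal           ɟ         ʝ       
velar             ɡ         ɣ       
uvular            ɢ         ʁ       
The dental row has no stop member, so the gap is the dental stop /d̪/.

/d̪/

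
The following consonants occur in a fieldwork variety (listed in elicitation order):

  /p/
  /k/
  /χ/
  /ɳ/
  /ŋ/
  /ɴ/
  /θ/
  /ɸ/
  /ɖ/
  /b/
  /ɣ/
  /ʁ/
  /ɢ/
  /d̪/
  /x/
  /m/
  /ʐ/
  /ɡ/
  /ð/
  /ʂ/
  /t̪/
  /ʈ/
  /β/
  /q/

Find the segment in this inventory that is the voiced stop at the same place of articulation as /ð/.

/d̪/

/ð/ is a voiced dental fricative.
The voiced stop at the same place is a voiced dental stop — in this inventory, /d̪/.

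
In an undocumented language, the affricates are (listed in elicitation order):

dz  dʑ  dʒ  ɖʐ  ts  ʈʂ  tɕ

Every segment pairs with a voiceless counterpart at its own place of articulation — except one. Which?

/dʒ/

Alveolar: /ts/ ~ /dz/
Retroflex: /ʈʂ/ ~ /ɖʐ/
Alveolo-palatal: /tɕ/ ~ /dʑ/
Postalveolar: only /dʒ/ (voiced); no voiceless partner.
So /dʒ/ is the unpaired segment.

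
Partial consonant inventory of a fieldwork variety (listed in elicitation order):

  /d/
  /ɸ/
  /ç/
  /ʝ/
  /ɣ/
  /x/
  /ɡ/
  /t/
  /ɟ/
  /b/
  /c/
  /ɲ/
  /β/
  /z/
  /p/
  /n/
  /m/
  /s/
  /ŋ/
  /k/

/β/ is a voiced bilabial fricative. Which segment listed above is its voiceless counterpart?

/ɸ/

The voiceless counterpart is a voiceless bilabial fricative — in this inventory, /ɸ/.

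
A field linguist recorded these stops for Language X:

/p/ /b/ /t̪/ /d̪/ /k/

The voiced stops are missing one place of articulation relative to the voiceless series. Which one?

velar

bilabial: voiceless /p/, voiced /b/.
dental: voiceless /t̪/, voiced /d̪/.
velar: voiceless /k/, voiced —.
Every place of articulation has a voiced member except velar, where /ɡ/ would be expected.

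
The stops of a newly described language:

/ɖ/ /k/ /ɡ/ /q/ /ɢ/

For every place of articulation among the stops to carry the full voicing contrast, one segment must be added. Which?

/ʈ/

retroflex: voiceless —, voiced /ɖ/.
velar: voiceless /k/, voiced /ɡ/.
uvular: voiceless /q/, voiced /ɢ/.
The retroflex row has no voiceless member, so the gap is the voiceless retroflex stop /ʈ/.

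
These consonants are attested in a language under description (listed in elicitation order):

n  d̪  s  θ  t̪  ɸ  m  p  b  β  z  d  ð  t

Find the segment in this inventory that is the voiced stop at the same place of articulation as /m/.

/m/ is a bilabial nasal.
The voiced stop at the same place is a voiced bilabial stop — in this inventory, /b/.

/b/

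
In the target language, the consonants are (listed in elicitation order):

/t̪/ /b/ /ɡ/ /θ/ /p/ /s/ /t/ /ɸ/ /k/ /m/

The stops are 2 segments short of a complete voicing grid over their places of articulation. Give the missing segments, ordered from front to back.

/d̪/, /d/

place of articulation  voiceless  voiced  
bilabial          p         b       
dental            t̪        —       
alveolar          t         —       
velar             k         ɡ       
Gaps, from front to back: dental lacks voiced (/d̪/); alveolar lacks voiced (/d/).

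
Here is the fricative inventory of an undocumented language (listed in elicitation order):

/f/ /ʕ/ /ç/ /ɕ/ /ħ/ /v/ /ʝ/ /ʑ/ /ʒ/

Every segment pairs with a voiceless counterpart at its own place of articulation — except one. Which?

/ʒ/

Labiodental: /f/ ~ /v/
Alveolo-palatal: /ɕ/ ~ /ʑ/
Palatal: /ç/ ~ /ʝ/
Pharyngeal: /ħ/ ~ /ʕ/
Postalveolar: only /ʒ/ (voiced); no voiceless partner.
So /ʒ/ is the unpaired segment.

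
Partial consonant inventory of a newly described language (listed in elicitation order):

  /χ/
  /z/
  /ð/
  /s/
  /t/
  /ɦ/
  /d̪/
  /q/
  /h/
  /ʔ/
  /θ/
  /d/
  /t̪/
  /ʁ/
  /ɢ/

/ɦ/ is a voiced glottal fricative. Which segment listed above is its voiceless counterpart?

The voiceless counterpart is a voiceless glottal fricative — in this inventory, /h/.

/h/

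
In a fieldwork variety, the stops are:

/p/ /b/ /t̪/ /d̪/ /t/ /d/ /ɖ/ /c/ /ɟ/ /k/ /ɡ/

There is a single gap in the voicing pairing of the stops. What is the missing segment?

/ʈ/

place of articulation  voiceless  voiced  
bilabial          p         b       
dental            t̪        d̪      
alveolar          t         d       
retroflex         —         ɖ       
palatal           c         ɟ       
velar             k         ɡ       
The retroflex row has no voiceless member, so the gap is the voiceless retroflex stop /ʈ/.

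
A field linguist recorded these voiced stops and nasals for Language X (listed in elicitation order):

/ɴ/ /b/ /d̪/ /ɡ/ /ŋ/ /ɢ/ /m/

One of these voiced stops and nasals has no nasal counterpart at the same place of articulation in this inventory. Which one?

/d̪/

Bilabial: /b/ ~ /m/
Velar: /ɡ/ ~ /ŋ/
Uvular: /ɢ/ ~ /ɴ/
Dental: only /d̪/ (oral stop); no nasal partner.
So /d̪/ is the unpaired segment.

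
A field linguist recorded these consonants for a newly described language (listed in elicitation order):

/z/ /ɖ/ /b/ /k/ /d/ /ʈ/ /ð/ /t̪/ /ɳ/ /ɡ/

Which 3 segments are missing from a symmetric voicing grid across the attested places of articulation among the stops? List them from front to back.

/p/, /d̪/, /t/

place of articulation  voiceless  voiced  
bilabial          —         b       
dental            t̪        —       
alveolar          —         d       
retroflex         ʈ         ɖ       
velar             k         ɡ       
Gaps, from front to back: bilabial lacks voiceless (/p/); dental lacks voiced (/d̪/); alveolar lacks voiceless (/t/).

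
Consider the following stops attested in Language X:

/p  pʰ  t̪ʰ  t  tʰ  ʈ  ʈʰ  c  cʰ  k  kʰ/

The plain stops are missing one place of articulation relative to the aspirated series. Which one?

Plain: /p/ (bilabial), /t/ (alveolar), /ʈ/ (retroflex), /c/ (palatal), /k/ (velar).
Aspirated: /pʰ/ (bilabial), /t̪ʰ/ (dental), /tʰ/ (alveolar), /ʈʰ/ (retroflex), /cʰ/ (palatal), /kʰ/ (velar).
Every place of articulation has a plain member except dental, where /t̪/ would be expected.

dental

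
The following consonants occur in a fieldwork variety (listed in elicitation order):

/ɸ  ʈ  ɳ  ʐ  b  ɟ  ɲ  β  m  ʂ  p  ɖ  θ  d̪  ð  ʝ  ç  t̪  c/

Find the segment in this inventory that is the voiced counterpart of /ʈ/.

/ɖ/

/ʈ/ is a voiceless retroflex stop.
The voiced counterpart is a voiced retroflex stop — in this inventory, /ɖ/.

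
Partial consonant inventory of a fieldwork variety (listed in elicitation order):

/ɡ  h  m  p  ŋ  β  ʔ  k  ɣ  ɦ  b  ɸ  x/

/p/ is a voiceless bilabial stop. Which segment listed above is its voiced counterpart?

/b/

The voiced counterpart is a voiced bilabial stop — in this inventory, /b/.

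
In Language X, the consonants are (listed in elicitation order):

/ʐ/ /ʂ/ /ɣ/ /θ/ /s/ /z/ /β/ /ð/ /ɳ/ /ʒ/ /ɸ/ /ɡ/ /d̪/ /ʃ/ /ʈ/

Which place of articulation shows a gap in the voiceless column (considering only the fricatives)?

bilabial: voiceless /ɸ/, voiced /β/.
dental: voiceless /θ/, voiced /ð/.
alveolar: voiceless /s/, voiced /z/.
postalveolar: voiceless /ʃ/, voiced /ʒ/.
retroflex: voiceless /ʂ/, voiced /ʐ/.
velar: voiceless —, voiced /ɣ/.
Every place of articulation has a voiceless member except velar, where /x/ would be expected.

velar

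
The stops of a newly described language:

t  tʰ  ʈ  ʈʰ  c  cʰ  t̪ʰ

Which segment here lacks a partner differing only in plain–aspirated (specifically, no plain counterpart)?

Alveolar: /t/ ~ /tʰ/
Retroflex: /ʈ/ ~ /ʈʰ/
Palatal: /c/ ~ /cʰ/
Dental: only /t̪ʰ/ (aspirated); no plain partner.
So /t̪ʰ/ is the unpaired segment.

/t̪ʰ/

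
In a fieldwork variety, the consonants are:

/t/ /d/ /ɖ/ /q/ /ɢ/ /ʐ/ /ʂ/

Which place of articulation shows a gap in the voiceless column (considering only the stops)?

Voiceless: /t/ (alveolar), /q/ (uvular).
Voiced: /d/ (alveolar), /ɖ/ (retroflex), /ɢ/ (uvular).
Every place of articulation has a voiceless member except retroflex, where /ʈ/ would be expected.

retroflex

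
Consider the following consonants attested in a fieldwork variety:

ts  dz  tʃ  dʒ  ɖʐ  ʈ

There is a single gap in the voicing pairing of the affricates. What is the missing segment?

/ʈʂ/

place of articulation  voiceless  voiced  
alveolar          ts        dz      
postalveolar      tʃ        dʒ      
retroflex         —         ɖʐ      
The retroflex row has no voiceless member, so the gap is the voiceless retroflex affricate /ʈʂ/.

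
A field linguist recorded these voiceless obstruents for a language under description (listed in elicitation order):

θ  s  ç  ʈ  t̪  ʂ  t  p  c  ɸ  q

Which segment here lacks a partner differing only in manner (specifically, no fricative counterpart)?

/q/

Bilabial: /p/ ~ /ɸ/
Dental: /t̪/ ~ /θ/
Alveolar: /t/ ~ /s/
Retroflex: /ʈ/ ~ /ʂ/
Palatal: /c/ ~ /ç/
Uvular: only /q/ (stop); no fricative partner.
So /q/ is the unpaired segment.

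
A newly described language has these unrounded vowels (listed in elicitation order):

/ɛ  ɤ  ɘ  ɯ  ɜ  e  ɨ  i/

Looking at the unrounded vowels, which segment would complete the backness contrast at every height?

/ʌ/

height            front     central   back    
high              i         ɨ         ɯ       
high-mid          e         ɘ         ɤ       
low-mid           ɛ         ɜ         —       
The low-mid row has no back member, so the gap is the low-mid back unrounded vowel /ʌ/.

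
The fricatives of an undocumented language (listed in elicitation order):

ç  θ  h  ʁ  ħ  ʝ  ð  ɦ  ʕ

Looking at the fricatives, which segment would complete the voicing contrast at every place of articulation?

/χ/

Voiceless: /θ/ (dental), /ç/ (palatal), /ħ/ (pharyngeal), /h/ (glottal).
Voiced: /ð/ (dental), /ʝ/ (palatal), /ʁ/ (uvular), /ʕ/ (pharyngeal), /ɦ/ (glottal).
The uvular row has no voiceless member, so the gap is the voiceless uvular fricative /χ/.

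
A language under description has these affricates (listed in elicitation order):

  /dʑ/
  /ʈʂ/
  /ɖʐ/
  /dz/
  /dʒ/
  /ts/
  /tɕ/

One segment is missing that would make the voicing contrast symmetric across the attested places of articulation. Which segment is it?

Voiceless: /ts/ (alveolar), /ʈʂ/ (retroflex), /tɕ/ (alveolo-palatal).
Voiced: /dz/ (alveolar), /dʒ/ (postalveolar), /ɖʐ/ (retroflex), /dʑ/ (alveolo-palatal).
The postalveolar row has no voiceless member, so the gap is the voiceless postalveolar affricate /tʃ/.

/tʃ/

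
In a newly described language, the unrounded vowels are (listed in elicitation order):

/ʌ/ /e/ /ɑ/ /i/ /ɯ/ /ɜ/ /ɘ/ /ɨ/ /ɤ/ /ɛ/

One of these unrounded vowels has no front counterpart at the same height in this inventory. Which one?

High: /i/ ~ /ɨ/ ~ /ɯ/
High-mid: /e/ ~ /ɘ/ ~ /ɤ/
Low-mid: /ɛ/ ~ /ɜ/ ~ /ʌ/
Low: only /ɑ/ (back); no front partner.
So /ɑ/ is the unpaired segment.

/ɑ/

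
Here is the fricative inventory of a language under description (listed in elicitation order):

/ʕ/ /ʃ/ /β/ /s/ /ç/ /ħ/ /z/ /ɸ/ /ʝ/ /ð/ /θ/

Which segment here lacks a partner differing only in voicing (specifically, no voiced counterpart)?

Bilabial: /ɸ/ ~ /β/
Dental: /θ/ ~ /ð/
Alveolar: /s/ ~ /z/
Palatal: /ç/ ~ /ʝ/
Pharyngeal: /ħ/ ~ /ʕ/
Postalveolar: only /ʃ/ (voiceless); no voiced partner.
So /ʃ/ is the unpaired segment.

/ʃ/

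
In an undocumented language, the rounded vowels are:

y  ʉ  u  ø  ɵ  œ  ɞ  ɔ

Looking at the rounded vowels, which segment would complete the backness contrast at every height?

Front: /y/ (high), /ø/ (high-mid), /œ/ (low-mid).
Central: /ʉ/ (high), /ɵ/ (high-mid), /ɞ/ (low-mid).
Back: /u/ (high), /ɔ/ (low-mid).
The high-mid row has no back member, so the gap is the high-mid back rounded vowel /o/.

/o/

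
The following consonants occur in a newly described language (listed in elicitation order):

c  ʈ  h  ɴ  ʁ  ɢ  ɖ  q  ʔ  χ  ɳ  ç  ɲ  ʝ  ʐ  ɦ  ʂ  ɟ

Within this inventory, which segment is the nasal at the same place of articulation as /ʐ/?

/ʐ/ is a voiced retroflex fricative.
The nasal at the same place is a retroflex nasal — in this inventory, /ɳ/.

/ɳ/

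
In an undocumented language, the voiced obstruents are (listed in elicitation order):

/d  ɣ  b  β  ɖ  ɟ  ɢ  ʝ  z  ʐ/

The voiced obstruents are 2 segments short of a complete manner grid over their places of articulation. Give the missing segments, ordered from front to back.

/ɡ/, /ʁ/

place of articulation  stop      fricative
bilabial          b         β       
alveolar          d         z       
retroflex         ɖ         ʐ       
palatal           ɟ         ʝ       
velar             —         ɣ       
uvular            ɢ         —       
Gaps, from front to back: velar lacks stop (/ɡ/); uvular lacks fricative (/ʁ/).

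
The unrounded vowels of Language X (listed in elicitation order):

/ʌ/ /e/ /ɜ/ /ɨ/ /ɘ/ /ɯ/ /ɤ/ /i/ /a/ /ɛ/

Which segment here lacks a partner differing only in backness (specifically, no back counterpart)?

/a/

High: /i/ ~ /ɨ/ ~ /ɯ/
High-mid: /e/ ~ /ɘ/ ~ /ɤ/
Low-mid: /ɛ/ ~ /ɜ/ ~ /ʌ/
Low: only /a/ (front); no back partner.
So /a/ is the unpaired segment.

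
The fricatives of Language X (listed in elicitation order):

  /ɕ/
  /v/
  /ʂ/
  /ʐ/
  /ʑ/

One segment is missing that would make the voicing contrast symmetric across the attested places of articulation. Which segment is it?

/f/

labiodental: voiceless —, voiced /v/.
retroflex: voiceless /ʂ/, voiced /ʐ/.
alveolo-palatal: voiceless /ɕ/, voiced /ʑ/.
The labiodental row has no voiceless member, so the gap is the voiceless labiodental fricative /f/.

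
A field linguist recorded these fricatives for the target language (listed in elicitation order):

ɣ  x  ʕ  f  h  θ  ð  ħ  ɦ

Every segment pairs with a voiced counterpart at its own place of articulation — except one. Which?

/f/

Dental: /θ/ ~ /ð/
Velar: /x/ ~ /ɣ/
Pharyngeal: /ħ/ ~ /ʕ/
Glottal: /h/ ~ /ɦ/
Labiodental: only /f/ (voiceless); no voiced partner.
So /f/ is the unpaired segment.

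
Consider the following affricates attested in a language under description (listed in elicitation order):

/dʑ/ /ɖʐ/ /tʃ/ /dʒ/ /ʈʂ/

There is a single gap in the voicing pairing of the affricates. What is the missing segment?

/tɕ/

place of articulation  voiceless  voiced  
postalveolar      tʃ        dʒ      
retroflex         ʈʂ        ɖʐ      
alveolo-palatal   —         dʑ      
The alveolo-palatal row has no voiceless member, so the gap is the voiceless alveolo-palatal affricate /tɕ/.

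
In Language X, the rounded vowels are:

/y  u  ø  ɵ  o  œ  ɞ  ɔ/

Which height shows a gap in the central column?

high: front /y/, central —, back /u/.
high-mid: front /ø/, central /ɵ/, back /o/.
low-mid: front /œ/, central /ɞ/, back /ɔ/.
Every height has a central member except high, where /ʉ/ would be expected.

high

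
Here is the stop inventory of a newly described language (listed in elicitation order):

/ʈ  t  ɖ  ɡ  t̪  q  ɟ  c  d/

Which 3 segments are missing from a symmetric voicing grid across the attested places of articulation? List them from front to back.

/d̪/, /k/, /ɢ/

place of articulation  voiceless  voiced  
dental            t̪        —       
alveolar          t         d       
retroflex         ʈ         ɖ       
palatal           c         ɟ       
velar             —         ɡ       
uvular            q         —       
Gaps, from front to back: dental lacks voiced (/d̪/); velar lacks voiceless (/k/); uvular lacks voiced (/ɢ/).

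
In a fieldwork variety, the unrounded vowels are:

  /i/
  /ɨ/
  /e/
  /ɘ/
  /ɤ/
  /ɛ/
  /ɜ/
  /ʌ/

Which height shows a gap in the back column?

high: front /i/, central /ɨ/, back —.
high-mid: front /e/, central /ɘ/, back /ɤ/.
low-mid: front /ɛ/, central /ɜ/, back /ʌ/.
Every height has a back member except high, where /ɯ/ would be expected.

high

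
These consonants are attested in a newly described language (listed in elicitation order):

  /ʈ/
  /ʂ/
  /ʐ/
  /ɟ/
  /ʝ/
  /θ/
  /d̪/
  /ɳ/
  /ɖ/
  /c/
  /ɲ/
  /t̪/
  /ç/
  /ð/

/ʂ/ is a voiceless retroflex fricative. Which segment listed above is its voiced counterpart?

/ʐ/

The voiced counterpart is a voiced retroflex fricative — in this inventory, /ʐ/.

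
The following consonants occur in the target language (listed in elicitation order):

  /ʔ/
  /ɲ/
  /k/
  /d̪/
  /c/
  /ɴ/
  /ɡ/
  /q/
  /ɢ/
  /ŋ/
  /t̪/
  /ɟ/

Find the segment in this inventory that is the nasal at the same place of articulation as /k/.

/k/ is a voiceless velar stop.
The nasal at the same place is a velar nasal — in this inventory, /ŋ/.

/ŋ/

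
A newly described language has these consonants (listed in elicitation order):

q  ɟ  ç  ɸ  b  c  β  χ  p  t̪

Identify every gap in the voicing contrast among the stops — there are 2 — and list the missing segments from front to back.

/d̪/, /ɢ/

Voiceless: /p/ (bilabial), /t̪/ (dental), /c/ (palatal), /q/ (uvular).
Voiced: /b/ (bilabial), /ɟ/ (palatal).
Gaps, from front to back: dental lacks voiced (/d̪/); uvular lacks voiced (/ɢ/).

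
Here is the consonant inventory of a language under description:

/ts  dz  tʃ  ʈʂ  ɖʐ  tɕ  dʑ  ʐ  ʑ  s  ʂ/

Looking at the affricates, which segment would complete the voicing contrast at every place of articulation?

place of articulation  voiceless  voiced  
alveolar          ts        dz      
postalveolar      tʃ        —       
retroflex         ʈʂ        ɖʐ      
alveolo-palatal   tɕ        dʑ      
The postalveolar row has no voiced member, so the gap is the voiced postalveolar affricate /dʒ/.

/dʒ/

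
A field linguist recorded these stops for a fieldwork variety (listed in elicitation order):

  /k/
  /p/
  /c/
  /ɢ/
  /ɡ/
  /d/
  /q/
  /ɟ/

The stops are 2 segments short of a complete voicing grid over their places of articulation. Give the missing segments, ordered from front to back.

/b/, /t/

Voiceless: /p/ (bilabial), /c/ (palatal), /k/ (velar), /q/ (uvular).
Voiced: /d/ (alveolar), /ɟ/ (palatal), /ɡ/ (velar), /ɢ/ (uvular).
Gaps, from front to back: bilabial lacks voiced (/b/); alveolar lacks voiceless (/t/).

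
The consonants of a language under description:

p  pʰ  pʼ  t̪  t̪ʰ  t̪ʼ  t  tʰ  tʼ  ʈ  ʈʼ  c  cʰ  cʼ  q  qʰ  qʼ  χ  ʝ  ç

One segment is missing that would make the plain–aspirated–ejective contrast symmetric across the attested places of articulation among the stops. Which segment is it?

place of articulation  plain     aspirated  ejective
bilabial          p         pʰ        pʼ      
dental            t̪        t̪ʰ       t̪ʼ     
alveolar          t         tʰ        tʼ      
retroflex         ʈ         —         ʈʼ      
palatal           c         cʰ        cʼ      
uvular            q         qʰ        qʼ      
The retroflex row has no aspirated member, so the gap is the aspirated retroflex stop /ʈʰ/.

/ʈʰ/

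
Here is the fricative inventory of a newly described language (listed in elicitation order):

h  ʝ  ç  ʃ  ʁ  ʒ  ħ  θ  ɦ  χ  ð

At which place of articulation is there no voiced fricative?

dental: voiceless /θ/, voiced /ð/.
postalveolar: voiceless /ʃ/, voiced /ʒ/.
palatal: voiceless /ç/, voiced /ʝ/.
uvular: voiceless /χ/, voiced /ʁ/.
pharyngeal: voiceless /ħ/, voiced —.
glottal: voiceless /h/, voiced /ɦ/.
Every place of articulation has a voiced member except pharyngeal, where /ʕ/ would be expected.

pharyngeal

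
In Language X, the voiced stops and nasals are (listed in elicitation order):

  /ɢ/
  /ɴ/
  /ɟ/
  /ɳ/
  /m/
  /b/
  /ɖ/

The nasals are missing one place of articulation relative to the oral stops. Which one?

place of articulation  oral stop  nasal   
bilabial          b         m       
retroflex         ɖ         ɳ       
palatal           ɟ         —       
uvular            ɢ         ɴ       
Every place of articulation has a nasal member except palatal, where /ɲ/ would be expected.

palatal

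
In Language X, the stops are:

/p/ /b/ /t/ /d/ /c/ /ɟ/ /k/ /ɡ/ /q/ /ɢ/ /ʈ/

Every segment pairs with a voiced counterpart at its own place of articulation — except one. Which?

Bilabial: /p/ ~ /b/
Alveolar: /t/ ~ /d/
Palatal: /c/ ~ /ɟ/
Velar: /k/ ~ /ɡ/
Uvular: /q/ ~ /ɢ/
Retroflex: only /ʈ/ (voiceless); no voiced partner.
So /ʈ/ is the unpaired segment.

/ʈ/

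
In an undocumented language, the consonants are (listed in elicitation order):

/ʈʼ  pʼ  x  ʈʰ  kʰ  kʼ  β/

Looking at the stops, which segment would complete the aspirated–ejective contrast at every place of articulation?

/pʰ/

place of articulation  aspirated  ejective
bilabial          —         pʼ      
retroflex         ʈʰ        ʈʼ      
velar             kʰ        kʼ      
The bilabial row has no aspirated member, so the gap is the aspirated bilabial stop /pʰ/.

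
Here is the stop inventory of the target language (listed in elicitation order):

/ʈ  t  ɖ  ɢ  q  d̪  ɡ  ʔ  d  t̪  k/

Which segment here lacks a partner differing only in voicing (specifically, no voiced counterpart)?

/ʔ/

Dental: /t̪/ ~ /d̪/
Alveolar: /t/ ~ /d/
Retroflex: /ʈ/ ~ /ɖ/
Velar: /k/ ~ /ɡ/
Uvular: /q/ ~ /ɢ/
Glottal: only /ʔ/ (voiceless); no voiced partner.
So /ʔ/ is the unpaired segment.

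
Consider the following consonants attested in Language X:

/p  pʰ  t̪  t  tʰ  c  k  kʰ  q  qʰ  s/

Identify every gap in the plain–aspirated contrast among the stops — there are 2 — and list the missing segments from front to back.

/t̪ʰ/, /cʰ/

bilabial: plain /p/, aspirated /pʰ/.
dental: plain /t̪/, aspirated —.
alveolar: plain /t/, aspirated /tʰ/.
palatal: plain /c/, aspirated —.
velar: plain /k/, aspirated /kʰ/.
uvular: plain /q/, aspirated /qʰ/.
Gaps, from front to back: dental lacks aspirated (/t̪ʰ/); palatal lacks aspirated (/cʰ/).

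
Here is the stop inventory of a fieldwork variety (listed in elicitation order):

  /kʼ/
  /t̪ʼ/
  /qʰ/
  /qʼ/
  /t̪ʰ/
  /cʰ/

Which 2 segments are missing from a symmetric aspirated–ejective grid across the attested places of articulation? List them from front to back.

Aspirated: /t̪ʰ/ (dental), /cʰ/ (palatal), /qʰ/ (uvular).
Ejective: /t̪ʼ/ (dental), /kʼ/ (velar), /qʼ/ (uvular).
Gaps, from front to back: palatal lacks ejective (/cʼ/); velar lacks aspirated (/kʰ/).

/cʼ/, /kʰ/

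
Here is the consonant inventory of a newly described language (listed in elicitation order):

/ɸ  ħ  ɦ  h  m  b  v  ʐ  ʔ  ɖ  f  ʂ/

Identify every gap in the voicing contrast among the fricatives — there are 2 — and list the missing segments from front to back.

/β/, /ʕ/

bilabial: voiceless /ɸ/, voiced —.
labiodental: voiceless /f/, voiced /v/.
retroflex: voiceless /ʂ/, voiced /ʐ/.
pharyngeal: voiceless /ħ/, voiced —.
glottal: voiceless /h/, voiced /ɦ/.
Gaps, from front to back: bilabial lacks voiced (/β/); pharyngeal lacks voiced (/ʕ/).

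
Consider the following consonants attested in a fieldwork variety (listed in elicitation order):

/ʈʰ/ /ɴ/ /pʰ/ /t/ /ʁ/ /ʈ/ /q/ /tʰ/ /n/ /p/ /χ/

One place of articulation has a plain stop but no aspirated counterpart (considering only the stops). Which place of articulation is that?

uvular

Plain: /p/ (bilabial), /t/ (alveolar), /ʈ/ (retroflex), /q/ (uvular).
Aspirated: /pʰ/ (bilabial), /tʰ/ (alveolar), /ʈʰ/ (retroflex).
Every place of articulation has an aspirated member except uvular, where /qʰ/ would be expected.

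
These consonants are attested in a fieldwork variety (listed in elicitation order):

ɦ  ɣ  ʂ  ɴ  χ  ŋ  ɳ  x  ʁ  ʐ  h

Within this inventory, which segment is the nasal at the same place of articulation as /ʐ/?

/ɳ/

/ʐ/ is a voiced retroflex fricative.
The nasal at the same place is a retroflex nasal — in this inventory, /ɳ/.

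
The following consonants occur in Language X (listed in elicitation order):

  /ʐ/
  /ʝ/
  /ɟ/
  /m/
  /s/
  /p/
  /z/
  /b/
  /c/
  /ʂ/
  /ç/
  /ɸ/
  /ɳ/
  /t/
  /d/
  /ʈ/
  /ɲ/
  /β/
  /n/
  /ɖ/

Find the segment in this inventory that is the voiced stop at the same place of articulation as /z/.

/d/

/z/ is a voiced alveolar fricative.
The voiced stop at the same place is a voiced alveolar stop — in this inventory, /d/.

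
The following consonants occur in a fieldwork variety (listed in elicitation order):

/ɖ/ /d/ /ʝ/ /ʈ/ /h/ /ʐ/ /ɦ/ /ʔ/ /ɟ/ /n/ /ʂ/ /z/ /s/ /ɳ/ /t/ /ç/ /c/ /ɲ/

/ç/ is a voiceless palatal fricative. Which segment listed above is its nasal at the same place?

The nasal at the same place is a palatal nasal — in this inventory, /ɲ/.

/ɲ/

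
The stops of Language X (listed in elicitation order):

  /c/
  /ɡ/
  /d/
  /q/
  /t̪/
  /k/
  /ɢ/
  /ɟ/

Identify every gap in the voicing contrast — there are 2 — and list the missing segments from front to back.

/d̪/, /t/

place of articulation  voiceless  voiced  
dental            t̪        —       
alveolar          —         d       
palatal           c         ɟ       
velar             k         ɡ       
uvular            q         ɢ       
Gaps, from front to back: dental lacks voiced (/d̪/); alveolar lacks voiceless (/t/).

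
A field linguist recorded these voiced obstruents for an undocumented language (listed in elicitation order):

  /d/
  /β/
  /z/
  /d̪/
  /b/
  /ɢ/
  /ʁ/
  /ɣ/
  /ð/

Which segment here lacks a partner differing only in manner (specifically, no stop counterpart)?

/ɣ/

Bilabial: /b/ ~ /β/
Dental: /d̪/ ~ /ð/
Alveolar: /d/ ~ /z/
Uvular: /ɢ/ ~ /ʁ/
Velar: only /ɣ/ (fricative); no stop partner.
So /ɣ/ is the unpaired segment.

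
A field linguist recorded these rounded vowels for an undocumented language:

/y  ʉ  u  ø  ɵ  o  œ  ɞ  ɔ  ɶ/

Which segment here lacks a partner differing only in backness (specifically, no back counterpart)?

/ɶ/

High: /y/ ~ /ʉ/ ~ /u/
High-mid: /ø/ ~ /ɵ/ ~ /o/
Low-mid: /œ/ ~ /ɞ/ ~ /ɔ/
Low: only /ɶ/ (front); no back partner.
So /ɶ/ is the unpaired segment.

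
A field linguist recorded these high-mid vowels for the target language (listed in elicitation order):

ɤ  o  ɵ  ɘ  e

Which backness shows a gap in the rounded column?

front

Unrounded: /e/ (front), /ɘ/ (central), /ɤ/ (back).
Rounded: /ɵ/ (central), /o/ (back).
Every backness has a rounded member except front, where /ø/ would be expected.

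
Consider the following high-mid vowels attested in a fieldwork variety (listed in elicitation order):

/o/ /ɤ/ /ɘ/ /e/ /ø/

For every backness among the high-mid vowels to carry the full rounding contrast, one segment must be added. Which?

/ɵ/

backness          unrounded  rounded 
front             e         ø       
central           ɘ         —       
back              ɤ         o       
The central row has no rounded member, so the gap is the central rounded vowel /ɵ/.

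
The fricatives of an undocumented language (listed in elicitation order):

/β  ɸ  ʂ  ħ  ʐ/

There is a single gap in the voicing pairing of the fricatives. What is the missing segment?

/ʕ/

Voiceless: /ɸ/ (bilabial), /ʂ/ (retroflex), /ħ/ (pharyngeal).
Voiced: /β/ (bilabial), /ʐ/ (retroflex).
The pharyngeal row has no voiced member, so the gap is the voiced pharyngeal fricative /ʕ/.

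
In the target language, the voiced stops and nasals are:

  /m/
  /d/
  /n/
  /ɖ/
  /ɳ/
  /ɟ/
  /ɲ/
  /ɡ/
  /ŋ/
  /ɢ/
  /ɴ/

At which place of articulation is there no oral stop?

bilabial

Oral stop: /d/ (alveolar), /ɖ/ (retroflex), /ɟ/ (palatal), /ɡ/ (velar), /ɢ/ (uvular).
Nasal: /m/ (bilabial), /n/ (alveolar), /ɳ/ (retroflex), /ɲ/ (palatal), /ŋ/ (velar), /ɴ/ (uvular).
Every place of articulation has an oral stop member except bilabial, where /b/ would be expected.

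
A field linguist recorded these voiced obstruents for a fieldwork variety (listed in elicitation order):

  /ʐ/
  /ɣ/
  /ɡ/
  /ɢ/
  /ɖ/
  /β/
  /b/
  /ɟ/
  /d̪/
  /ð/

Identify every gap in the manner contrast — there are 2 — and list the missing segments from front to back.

/ʝ/, /ʁ/

bilabial: stop /b/, fricative /β/.
dental: stop /d̪/, fricative /ð/.
retroflex: stop /ɖ/, fricative /ʐ/.
palatal: stop /ɟ/, fricative —.
velar: stop /ɡ/, fricative /ɣ/.
uvular: stop /ɢ/, fricative —.
Gaps, from front to back: palatal lacks fricative (/ʝ/); uvular lacks fricative (/ʁ/).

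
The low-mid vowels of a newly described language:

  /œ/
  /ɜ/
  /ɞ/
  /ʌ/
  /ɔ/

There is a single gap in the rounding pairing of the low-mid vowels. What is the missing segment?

/ɛ/

front: unrounded —, rounded /œ/.
central: unrounded /ɜ/, rounded /ɞ/.
back: unrounded /ʌ/, rounded /ɔ/.
The front row has no unrounded member, so the gap is the front unrounded vowel /ɛ/.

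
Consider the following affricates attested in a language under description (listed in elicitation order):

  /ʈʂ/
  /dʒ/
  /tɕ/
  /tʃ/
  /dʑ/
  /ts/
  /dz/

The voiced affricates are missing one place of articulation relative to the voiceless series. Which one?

alveolar: voiceless /ts/, voiced /dz/.
postalveolar: voiceless /tʃ/, voiced /dʒ/.
retroflex: voiceless /ʈʂ/, voiced —.
alveolo-palatal: voiceless /tɕ/, voiced /dʑ/.
Every place of articulation has a voiced member except retroflex, where /ɖʐ/ would be expected.

retroflex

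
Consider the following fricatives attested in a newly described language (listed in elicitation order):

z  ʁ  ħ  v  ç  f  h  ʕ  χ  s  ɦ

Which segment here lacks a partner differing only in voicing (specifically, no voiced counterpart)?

/ç/

Labiodental: /f/ ~ /v/
Alveolar: /s/ ~ /z/
Uvular: /χ/ ~ /ʁ/
Pharyngeal: /ħ/ ~ /ʕ/
Glottal: /h/ ~ /ɦ/
Palatal: only /ç/ (voiceless); no voiced partner.
So /ç/ is the unpaired segment.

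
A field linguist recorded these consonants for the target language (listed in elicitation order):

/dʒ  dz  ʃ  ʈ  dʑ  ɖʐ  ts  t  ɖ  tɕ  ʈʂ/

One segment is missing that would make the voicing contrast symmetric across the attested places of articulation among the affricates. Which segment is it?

/tʃ/

place of articulation  voiceless  voiced  
alveolar          ts        dz      
postalveolar      —         dʒ      
retroflex         ʈʂ        ɖʐ      
alveolo-palatal   tɕ        dʑ      
The postalveolar row has no voiceless member, so the gap is the voiceless postalveolar affricate /tʃ/.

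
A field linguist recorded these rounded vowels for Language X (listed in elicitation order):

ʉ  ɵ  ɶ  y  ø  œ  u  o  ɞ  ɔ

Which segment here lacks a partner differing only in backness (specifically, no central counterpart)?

High: /y/ ~ /ʉ/ ~ /u/
High-mid: /ø/ ~ /ɵ/ ~ /o/
Low-mid: /œ/ ~ /ɞ/ ~ /ɔ/
Low: only /ɶ/ (front); no central partner.
So /ɶ/ is the unpaired segment.

/ɶ/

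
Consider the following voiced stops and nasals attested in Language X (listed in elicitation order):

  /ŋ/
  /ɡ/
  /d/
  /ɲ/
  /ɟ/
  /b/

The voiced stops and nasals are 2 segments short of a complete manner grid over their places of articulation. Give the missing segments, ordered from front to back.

/m/, /n/

place of articulation  oral stop  nasal   
bilabial          b         —       
alveolar          d         —       
palatal           ɟ         ɲ       
velar             ɡ         ŋ       
Gaps, from front to back: bilabial lacks nasal (/m/); alveolar lacks nasal (/n/).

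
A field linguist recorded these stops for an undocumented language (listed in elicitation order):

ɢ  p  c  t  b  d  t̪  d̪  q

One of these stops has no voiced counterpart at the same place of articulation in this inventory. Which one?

Bilabial: /p/ ~ /b/
Dental: /t̪/ ~ /d̪/
Alveolar: /t/ ~ /d/
Uvular: /q/ ~ /ɢ/
Palatal: only /c/ (voiceless); no voiced partner.
So /c/ is the unpaired segment.

/c/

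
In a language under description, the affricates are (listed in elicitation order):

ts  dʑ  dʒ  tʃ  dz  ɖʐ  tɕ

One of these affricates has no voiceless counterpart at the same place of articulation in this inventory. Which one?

Alveolar: /ts/ ~ /dz/
Postalveolar: /tʃ/ ~ /dʒ/
Alveolo-palatal: /tɕ/ ~ /dʑ/
Retroflex: only /ɖʐ/ (voiced); no voiceless partner.
So /ɖʐ/ is the unpaired segment.

/ɖʐ/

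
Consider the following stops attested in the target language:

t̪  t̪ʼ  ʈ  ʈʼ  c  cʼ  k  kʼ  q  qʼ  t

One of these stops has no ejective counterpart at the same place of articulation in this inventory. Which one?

/t/

Dental: /t̪/ ~ /t̪ʼ/
Retroflex: /ʈ/ ~ /ʈʼ/
Palatal: /c/ ~ /cʼ/
Velar: /k/ ~ /kʼ/
Uvular: /q/ ~ /qʼ/
Alveolar: only /t/ (plain); no ejective partner.
So /t/ is the unpaired segment.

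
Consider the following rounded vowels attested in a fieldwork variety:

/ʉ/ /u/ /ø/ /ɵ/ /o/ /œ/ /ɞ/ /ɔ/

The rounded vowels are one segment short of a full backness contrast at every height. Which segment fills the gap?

height            front     central   back    
high              —         ʉ         u       
high-mid          ø         ɵ         o       
low-mid           œ         ɞ         ɔ       
The high row has no front member, so the gap is the high front rounded vowel /y/.

/y/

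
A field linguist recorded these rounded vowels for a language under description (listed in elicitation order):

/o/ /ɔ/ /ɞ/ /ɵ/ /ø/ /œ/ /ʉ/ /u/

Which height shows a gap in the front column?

high: front —, central /ʉ/, back /u/.
high-mid: front /ø/, central /ɵ/, back /o/.
low-mid: front /œ/, central /ɞ/, back /ɔ/.
Every height has a front member except high, where /y/ would be expected.

high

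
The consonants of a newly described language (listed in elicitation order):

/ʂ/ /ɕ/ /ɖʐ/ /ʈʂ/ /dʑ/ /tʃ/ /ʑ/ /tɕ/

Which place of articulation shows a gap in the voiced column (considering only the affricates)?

postalveolar

place of articulation  voiceless  voiced  
postalveolar      tʃ        —       
retroflex         ʈʂ        ɖʐ      
alveolo-palatal   tɕ        dʑ      
Every place of articulation has a voiced member except postalveolar, where /dʒ/ would be expected.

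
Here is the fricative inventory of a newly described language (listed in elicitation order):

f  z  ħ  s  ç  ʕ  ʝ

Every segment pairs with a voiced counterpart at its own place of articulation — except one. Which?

Alveolar: /s/ ~ /z/
Palatal: /ç/ ~ /ʝ/
Pharyngeal: /ħ/ ~ /ʕ/
Labiodental: only /f/ (voiceless); no voiced partner.
So /f/ is the unpaired segment.

/f/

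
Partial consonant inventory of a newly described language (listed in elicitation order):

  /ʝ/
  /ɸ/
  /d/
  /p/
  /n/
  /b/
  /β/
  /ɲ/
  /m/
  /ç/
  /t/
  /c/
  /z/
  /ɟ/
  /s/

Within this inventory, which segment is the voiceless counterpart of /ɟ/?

/c/

/ɟ/ is a voiced palatal stop.
The voiceless counterpart is a voiceless palatal stop — in this inventory, /c/.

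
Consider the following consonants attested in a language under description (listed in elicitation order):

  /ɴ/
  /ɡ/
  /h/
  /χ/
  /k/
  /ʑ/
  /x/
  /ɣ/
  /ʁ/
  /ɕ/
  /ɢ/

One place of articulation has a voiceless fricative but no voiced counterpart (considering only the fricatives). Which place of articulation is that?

glottal

alveolo-palatal: voiceless /ɕ/, voiced /ʑ/.
velar: voiceless /x/, voiced /ɣ/.
uvular: voiceless /χ/, voiced /ʁ/.
glottal: voiceless /h/, voiced —.
Every place of articulation has a voiced member except glottal, where /ɦ/ would be expected.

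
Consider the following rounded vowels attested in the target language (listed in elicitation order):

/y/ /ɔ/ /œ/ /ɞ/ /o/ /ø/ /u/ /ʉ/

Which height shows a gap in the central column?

high-mid

Front: /y/ (high), /ø/ (high-mid), /œ/ (low-mid).
Central: /ʉ/ (high), /ɞ/ (low-mid).
Back: /u/ (high), /o/ (high-mid), /ɔ/ (low-mid).
Every height has a central member except high-mid, where /ɵ/ would be expected.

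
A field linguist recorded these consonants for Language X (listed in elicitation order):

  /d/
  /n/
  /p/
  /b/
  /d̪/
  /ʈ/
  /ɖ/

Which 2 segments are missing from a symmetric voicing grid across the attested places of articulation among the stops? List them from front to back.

/t̪/, /t/

bilabial: voiceless /p/, voiced /b/.
dental: voiceless —, voiced /d̪/.
alveolar: voiceless —, voiced /d/.
retroflex: voiceless /ʈ/, voiced /ɖ/.
Gaps, from front to back: dental lacks voiceless (/t̪/); alveolar lacks voiceless (/t/).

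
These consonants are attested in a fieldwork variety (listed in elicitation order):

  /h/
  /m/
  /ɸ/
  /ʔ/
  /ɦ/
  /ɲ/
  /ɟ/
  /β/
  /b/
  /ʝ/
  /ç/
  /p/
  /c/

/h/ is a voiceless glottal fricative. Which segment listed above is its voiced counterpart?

/ɦ/

The voiced counterpart is a voiced glottal fricative — in this inventory, /ɦ/.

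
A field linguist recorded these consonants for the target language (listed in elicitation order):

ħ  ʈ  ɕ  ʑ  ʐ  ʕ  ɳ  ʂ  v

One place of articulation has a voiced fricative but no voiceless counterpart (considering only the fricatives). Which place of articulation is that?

Voiceless: /ʂ/ (retroflex), /ɕ/ (alveolo-palatal), /ħ/ (pharyngeal).
Voiced: /v/ (labiodental), /ʐ/ (retroflex), /ʑ/ (alveolo-palatal), /ʕ/ (pharyngeal).
Every place of articulation has a voiceless member except labiodental, where /f/ would be expected.

labiodental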